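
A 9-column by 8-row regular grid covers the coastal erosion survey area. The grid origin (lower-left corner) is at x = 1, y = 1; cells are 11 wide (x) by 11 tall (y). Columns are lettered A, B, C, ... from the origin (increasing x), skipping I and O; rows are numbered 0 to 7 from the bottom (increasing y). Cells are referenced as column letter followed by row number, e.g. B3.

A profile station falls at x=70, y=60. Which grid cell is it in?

G5

Column index: ⌊(70 − 1) / 11⌋ = ⌊6.273⌋ = 6 → column G
Row offset from origin: ⌊(60 − 1) / 11⌋ = ⌊5.364⌋ = 5 → row 5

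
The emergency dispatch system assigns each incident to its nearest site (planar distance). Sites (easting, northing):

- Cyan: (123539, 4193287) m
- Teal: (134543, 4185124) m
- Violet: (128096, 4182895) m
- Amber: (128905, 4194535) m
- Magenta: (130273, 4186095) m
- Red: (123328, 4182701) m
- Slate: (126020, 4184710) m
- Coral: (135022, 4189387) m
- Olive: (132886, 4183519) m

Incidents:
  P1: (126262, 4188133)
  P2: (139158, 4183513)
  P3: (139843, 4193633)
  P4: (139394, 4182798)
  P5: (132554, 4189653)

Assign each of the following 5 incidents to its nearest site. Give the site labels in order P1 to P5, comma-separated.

Slate, Teal, Coral, Teal, Coral

P1 → Slate (d²=11775493.00)
P2 → Teal (d²=23893546.00)
P3 → Coral (d²=41270557.00)
P4 → Teal (d²=28942477.00)
P5 → Coral (d²=6161780.00)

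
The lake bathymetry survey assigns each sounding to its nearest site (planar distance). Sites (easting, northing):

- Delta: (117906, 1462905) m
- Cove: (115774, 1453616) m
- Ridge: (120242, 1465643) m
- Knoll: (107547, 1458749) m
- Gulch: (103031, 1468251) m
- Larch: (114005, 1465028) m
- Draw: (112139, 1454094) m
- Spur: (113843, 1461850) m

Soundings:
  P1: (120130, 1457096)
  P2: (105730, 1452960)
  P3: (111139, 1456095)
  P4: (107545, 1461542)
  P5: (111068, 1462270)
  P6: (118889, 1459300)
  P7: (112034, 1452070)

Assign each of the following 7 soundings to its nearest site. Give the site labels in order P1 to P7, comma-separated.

Cove, Knoll, Draw, Knoll, Spur, Delta, Draw

P1 → Cove (d²=31085136.00)
P2 → Knoll (d²=36814010.00)
P3 → Draw (d²=5004001.00)
P4 → Knoll (d²=7800853.00)
P5 → Spur (d²=7877025.00)
P6 → Delta (d²=13962314.00)
P7 → Draw (d²=4107601.00)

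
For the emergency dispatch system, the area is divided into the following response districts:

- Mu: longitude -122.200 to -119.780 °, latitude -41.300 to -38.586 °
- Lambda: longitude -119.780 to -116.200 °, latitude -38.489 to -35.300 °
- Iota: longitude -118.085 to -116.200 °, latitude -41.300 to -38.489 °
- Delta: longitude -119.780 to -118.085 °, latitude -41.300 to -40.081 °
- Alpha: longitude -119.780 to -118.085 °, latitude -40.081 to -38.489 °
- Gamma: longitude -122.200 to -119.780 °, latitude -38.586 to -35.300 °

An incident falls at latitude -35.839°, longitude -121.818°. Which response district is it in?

Gamma

The point has longitude = -121.818 and latitude = -35.839.
Only Gamma satisfies -122.200 ≤ longitude ≤ -119.780 and -38.586 ≤ latitude ≤ -35.300.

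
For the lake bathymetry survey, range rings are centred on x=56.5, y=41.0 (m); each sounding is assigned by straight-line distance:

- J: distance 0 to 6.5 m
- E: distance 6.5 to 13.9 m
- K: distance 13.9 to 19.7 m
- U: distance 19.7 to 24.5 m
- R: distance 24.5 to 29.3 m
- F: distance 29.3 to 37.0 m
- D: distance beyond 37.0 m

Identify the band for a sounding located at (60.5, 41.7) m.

Distance = √((60.5−56.5)² + (41.7−41.0)²) = √(16.000 + 0.490) = 4.061 m.
0 ≤ 4.061 < 6.5 → J.

J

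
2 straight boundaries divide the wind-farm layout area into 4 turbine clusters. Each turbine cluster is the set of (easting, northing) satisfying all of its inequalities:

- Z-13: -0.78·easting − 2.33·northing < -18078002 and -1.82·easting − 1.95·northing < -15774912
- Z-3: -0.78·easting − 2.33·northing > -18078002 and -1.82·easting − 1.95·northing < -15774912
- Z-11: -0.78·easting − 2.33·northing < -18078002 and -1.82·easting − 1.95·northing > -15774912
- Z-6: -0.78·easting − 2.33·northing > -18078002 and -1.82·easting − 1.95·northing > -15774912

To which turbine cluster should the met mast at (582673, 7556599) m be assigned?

Z-3

-0.78·582673 − 2.33·7556599 = -18061360.610, which is > -18078002
-1.82·582673 − 1.95·7556599 = -15795832.910, which is < -15774912
This sign pattern matches Z-3.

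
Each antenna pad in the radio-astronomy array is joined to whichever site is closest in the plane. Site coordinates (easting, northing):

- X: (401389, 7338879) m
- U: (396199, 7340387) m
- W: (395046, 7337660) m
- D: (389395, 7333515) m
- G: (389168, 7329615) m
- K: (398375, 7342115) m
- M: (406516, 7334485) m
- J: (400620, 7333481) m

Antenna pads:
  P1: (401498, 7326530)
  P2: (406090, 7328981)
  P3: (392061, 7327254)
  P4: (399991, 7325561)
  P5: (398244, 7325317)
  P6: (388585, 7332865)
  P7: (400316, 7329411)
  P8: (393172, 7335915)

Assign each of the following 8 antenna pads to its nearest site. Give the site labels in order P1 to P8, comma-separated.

P1 → J (d²=49087285.00)
P2 → M (d²=30475492.00)
P3 → G (d²=13943770.00)
P4 → J (d²=63122041.00)
P5 → J (d²=72296272.00)
P6 → D (d²=1078600.00)
P7 → J (d²=16657316.00)
P8 → W (d²=6556901.00)

J, M, G, J, J, D, J, W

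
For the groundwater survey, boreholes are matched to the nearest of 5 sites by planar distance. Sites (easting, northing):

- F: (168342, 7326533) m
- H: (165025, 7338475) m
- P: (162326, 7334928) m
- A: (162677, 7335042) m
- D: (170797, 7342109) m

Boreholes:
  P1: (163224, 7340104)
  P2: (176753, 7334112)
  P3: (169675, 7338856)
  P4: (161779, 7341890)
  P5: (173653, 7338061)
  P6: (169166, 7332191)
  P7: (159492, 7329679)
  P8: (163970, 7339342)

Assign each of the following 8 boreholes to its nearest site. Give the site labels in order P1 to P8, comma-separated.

H, D, D, H, D, F, P, H

P1 → H (d²=5897242.00)
P2 → D (d²=99425945.00)
P3 → D (d²=11840893.00)
P4 → H (d²=22198741.00)
P5 → D (d²=24543040.00)
P6 → F (d²=32691940.00)
P7 → P (d²=35583557.00)
P8 → H (d²=1864714.00)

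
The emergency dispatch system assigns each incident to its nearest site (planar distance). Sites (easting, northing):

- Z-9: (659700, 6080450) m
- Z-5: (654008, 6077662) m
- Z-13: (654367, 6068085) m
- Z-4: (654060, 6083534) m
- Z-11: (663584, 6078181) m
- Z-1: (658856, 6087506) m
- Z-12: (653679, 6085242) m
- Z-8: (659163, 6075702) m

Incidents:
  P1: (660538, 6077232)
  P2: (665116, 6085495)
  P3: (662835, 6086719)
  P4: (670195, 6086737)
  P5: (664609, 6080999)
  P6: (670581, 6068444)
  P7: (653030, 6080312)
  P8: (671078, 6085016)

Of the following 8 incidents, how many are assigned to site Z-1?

P1 → Z-8
P2 → Z-1
P3 → Z-1
P4 → Z-11
P5 → Z-11
P6 → Z-11
P7 → Z-5
P8 → Z-11
2 of the 8 go to Z-1.

2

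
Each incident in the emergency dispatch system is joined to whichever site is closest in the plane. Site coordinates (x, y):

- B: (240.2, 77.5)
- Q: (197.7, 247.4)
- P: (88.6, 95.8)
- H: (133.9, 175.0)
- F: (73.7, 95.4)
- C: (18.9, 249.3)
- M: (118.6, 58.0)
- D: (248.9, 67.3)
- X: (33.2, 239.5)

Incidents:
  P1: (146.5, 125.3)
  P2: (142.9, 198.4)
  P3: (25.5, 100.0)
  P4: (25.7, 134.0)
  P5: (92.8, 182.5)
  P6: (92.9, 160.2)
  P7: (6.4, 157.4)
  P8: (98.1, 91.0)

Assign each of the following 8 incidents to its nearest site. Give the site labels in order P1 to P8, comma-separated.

P1 → H (d²=2628.85)
P2 → H (d²=628.56)
P3 → F (d²=2344.40)
P4 → F (d²=3793.96)
P5 → H (d²=1745.46)
P6 → H (d²=1900.04)
P7 → X (d²=7458.65)
P8 → P (d²=113.29)

H, H, F, F, H, H, X, P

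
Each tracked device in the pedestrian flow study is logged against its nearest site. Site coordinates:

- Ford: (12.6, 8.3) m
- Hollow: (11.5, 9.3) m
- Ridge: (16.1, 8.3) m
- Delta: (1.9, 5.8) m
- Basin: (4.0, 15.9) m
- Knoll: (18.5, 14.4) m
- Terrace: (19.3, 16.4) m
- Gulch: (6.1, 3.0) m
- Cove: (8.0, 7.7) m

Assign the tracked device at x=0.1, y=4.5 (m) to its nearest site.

Delta

Squared distances to each site:
Ford: 170.690; Hollow: 153.000; Ridge: 270.440; Delta: 4.930; Basin: 145.170; Knoll: 436.570; Terrace: 510.250; Gulch: 38.250; Cove: 72.650.
Minimum at Delta.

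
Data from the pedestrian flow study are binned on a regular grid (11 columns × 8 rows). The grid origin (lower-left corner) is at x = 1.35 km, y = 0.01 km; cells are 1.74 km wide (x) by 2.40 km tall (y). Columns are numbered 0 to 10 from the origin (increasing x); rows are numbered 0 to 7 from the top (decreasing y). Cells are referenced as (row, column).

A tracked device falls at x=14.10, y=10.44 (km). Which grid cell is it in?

(3, 7)

Column index: ⌊(14.10 − 1.35) / 1.74⌋ = ⌊7.328⌋ = 7
Row offset from origin: ⌊(10.44 − 0.01) / 2.40⌋ = ⌊4.346⌋ = 4 → row 3 (counted from top)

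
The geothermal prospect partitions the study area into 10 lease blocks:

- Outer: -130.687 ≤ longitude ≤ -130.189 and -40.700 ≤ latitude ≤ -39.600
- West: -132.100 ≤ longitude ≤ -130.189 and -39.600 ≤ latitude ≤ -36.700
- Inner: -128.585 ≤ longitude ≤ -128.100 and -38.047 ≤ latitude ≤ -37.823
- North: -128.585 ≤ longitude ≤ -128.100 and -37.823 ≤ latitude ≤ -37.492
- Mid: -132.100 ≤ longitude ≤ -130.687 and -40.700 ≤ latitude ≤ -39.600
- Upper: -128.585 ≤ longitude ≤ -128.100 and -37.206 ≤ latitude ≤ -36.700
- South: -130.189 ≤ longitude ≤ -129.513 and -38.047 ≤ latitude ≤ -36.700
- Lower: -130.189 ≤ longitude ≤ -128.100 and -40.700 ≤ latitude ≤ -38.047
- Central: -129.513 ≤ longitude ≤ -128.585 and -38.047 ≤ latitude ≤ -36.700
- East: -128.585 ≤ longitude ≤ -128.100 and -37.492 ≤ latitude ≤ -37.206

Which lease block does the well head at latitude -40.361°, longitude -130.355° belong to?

The point has longitude = -130.355 and latitude = -40.361.
Only Outer satisfies -130.687 ≤ longitude ≤ -130.189 and -40.700 ≤ latitude ≤ -39.600.

Outer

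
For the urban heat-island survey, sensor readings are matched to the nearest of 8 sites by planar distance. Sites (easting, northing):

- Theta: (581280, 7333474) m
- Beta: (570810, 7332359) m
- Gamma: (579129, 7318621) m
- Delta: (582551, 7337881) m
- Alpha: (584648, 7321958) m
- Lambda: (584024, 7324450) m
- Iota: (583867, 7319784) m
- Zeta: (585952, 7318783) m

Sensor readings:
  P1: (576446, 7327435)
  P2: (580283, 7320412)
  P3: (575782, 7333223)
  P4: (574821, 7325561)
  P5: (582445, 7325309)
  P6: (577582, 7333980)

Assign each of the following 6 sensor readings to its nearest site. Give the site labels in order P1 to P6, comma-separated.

Beta, Gamma, Beta, Beta, Lambda, Theta

P1 → Beta (d²=56010272.00)
P2 → Gamma (d²=4539397.00)
P3 → Beta (d²=25467280.00)
P4 → Beta (d²=62300925.00)
P5 → Lambda (d²=3231122.00)
P6 → Theta (d²=13931240.00)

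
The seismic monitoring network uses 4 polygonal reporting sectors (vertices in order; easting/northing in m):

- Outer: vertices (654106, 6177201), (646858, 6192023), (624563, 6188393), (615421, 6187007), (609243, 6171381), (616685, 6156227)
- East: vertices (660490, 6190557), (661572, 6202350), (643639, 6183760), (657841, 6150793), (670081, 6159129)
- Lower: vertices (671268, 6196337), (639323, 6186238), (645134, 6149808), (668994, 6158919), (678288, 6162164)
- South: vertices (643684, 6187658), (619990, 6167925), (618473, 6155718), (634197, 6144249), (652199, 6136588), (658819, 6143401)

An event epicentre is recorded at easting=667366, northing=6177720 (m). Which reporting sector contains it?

Cast a ray rightward from (667366, 6177720). For each polygon, the edges (by vertex number in listed order) whose endpoints lie on opposite sides of northing = 6177720, where each meets that height, and whether that is right or left of the point:
Outer: 1–2 at easting≈653852.2 (left), 4–5 at easting≈611749.2 (left) → 0 crossings.
East: 3–4 at easting≈646241.0 (left), 5–1 at easting≈664407.5 (left) → 0 crossings.
Lower: 2–3 at easting≈640681.7 (left), 5–1 at easting≈675092.4 (right) → 1 crossing.
South: 1–2 at easting≈631751.1 (left), 6–1 at easting≈647082.6 (left) → 0 crossings.
Only Lower has an odd count, so the point is inside Lower.

Lower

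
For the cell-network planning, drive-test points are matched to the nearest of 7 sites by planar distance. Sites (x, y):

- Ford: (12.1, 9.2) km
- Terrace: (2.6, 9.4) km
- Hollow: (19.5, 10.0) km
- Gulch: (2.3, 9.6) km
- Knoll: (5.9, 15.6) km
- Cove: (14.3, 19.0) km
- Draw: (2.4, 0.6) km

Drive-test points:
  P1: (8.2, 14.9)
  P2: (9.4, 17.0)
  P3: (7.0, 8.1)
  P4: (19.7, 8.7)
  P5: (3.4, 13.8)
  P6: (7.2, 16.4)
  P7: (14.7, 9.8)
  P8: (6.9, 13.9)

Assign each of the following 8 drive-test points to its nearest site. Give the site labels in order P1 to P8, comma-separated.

P1 → Knoll (d²=5.78)
P2 → Knoll (d²=14.21)
P3 → Terrace (d²=21.05)
P4 → Hollow (d²=1.73)
P5 → Knoll (d²=9.49)
P6 → Knoll (d²=2.33)
P7 → Ford (d²=7.12)
P8 → Knoll (d²=3.89)

Knoll, Knoll, Terrace, Hollow, Knoll, Knoll, Ford, Knoll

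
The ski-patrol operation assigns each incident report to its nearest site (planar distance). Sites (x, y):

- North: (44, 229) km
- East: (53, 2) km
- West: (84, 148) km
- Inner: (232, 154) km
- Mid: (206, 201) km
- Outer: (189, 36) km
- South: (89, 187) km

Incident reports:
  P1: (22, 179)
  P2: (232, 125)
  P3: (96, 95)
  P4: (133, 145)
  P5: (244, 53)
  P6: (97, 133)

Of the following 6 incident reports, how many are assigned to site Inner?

1

P1 → North
P2 → Inner
P3 → West
P4 → West
P5 → Outer
P6 → West
1 of the 6 goes to Inner.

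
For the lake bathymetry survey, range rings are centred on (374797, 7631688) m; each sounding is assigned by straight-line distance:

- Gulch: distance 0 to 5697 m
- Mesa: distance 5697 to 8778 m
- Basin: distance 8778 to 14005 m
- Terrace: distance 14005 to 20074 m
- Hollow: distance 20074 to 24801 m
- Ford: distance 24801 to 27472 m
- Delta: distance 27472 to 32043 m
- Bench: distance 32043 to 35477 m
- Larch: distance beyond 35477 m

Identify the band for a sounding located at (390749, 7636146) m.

Distance = √((390749−374797)² + (7636146−7631688)²) = √(254466304.000 + 19873764.000) = 16563.214 m.
14005 ≤ 16563.214 < 20074 → Terrace.

Terrace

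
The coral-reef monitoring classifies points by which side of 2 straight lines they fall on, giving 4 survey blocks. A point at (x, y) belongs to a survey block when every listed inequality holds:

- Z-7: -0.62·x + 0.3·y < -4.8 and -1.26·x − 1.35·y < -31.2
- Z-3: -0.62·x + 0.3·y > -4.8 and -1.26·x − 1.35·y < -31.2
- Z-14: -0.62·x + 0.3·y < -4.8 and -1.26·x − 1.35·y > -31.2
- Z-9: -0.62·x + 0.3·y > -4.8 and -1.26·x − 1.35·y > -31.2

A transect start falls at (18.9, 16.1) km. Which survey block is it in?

Z-7

-0.62·18.9 + 0.3·16.1 = -6.888, which is < -4.8
-1.26·18.9 − 1.35·16.1 = -45.549, which is < -31.2
This sign pattern matches Z-7.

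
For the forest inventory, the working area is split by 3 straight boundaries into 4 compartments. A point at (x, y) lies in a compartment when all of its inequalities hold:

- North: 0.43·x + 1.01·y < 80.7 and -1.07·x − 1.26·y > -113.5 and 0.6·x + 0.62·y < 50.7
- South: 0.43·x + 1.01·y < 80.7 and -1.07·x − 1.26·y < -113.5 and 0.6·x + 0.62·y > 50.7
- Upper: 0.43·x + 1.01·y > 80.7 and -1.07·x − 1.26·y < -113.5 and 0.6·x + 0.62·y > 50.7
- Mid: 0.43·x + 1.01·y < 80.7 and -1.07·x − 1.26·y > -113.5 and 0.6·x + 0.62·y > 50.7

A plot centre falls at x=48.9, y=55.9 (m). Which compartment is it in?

0.43·48.9 + 1.01·55.9 = 77.486, which is < 80.7
-1.07·48.9 − 1.26·55.9 = -122.757, which is < -113.5
0.6·48.9 + 0.62·55.9 = 63.998, which is > 50.7
This sign pattern matches South.

South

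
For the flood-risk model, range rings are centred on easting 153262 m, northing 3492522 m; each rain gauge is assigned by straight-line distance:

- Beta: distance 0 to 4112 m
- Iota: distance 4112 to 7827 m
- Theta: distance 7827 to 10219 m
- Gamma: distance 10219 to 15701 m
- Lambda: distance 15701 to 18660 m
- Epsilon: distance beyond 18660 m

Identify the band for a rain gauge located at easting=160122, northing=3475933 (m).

Distance = √((160122−153262)² + (3475933−3492522)²) = √(47059600.000 + 275194921.000) = 17951.449 m.
15701 ≤ 17951.449 < 18660 → Lambda.

Lambda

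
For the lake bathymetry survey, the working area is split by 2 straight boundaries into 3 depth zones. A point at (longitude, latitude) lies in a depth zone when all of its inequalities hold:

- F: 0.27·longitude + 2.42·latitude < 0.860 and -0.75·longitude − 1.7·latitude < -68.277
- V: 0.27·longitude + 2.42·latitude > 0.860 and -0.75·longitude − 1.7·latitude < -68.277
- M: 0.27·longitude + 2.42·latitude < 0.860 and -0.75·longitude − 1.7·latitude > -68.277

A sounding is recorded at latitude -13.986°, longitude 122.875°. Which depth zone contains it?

0.27·122.875 + 2.42·-13.986 = -0.670, which is < 0.860
-0.75·122.875 − 1.7·-13.986 = -68.380, which is < -68.277
This sign pattern matches F.

F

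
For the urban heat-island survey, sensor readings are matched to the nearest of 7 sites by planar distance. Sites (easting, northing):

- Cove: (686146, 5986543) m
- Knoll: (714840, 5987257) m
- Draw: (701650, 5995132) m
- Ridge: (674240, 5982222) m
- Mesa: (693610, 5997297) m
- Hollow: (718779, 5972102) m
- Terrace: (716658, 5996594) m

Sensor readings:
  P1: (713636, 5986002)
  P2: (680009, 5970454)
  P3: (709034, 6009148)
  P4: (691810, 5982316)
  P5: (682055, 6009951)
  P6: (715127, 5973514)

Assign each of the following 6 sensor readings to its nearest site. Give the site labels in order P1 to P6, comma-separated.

Knoll, Ridge, Terrace, Cove, Mesa, Hollow

P1 → Knoll (d²=3024641.00)
P2 → Ridge (d²=171767185.00)
P3 → Terrace (d²=215728292.00)
P4 → Cove (d²=49948425.00)
P5 → Mesa (d²=293641741.00)
P6 → Hollow (d²=15330848.00)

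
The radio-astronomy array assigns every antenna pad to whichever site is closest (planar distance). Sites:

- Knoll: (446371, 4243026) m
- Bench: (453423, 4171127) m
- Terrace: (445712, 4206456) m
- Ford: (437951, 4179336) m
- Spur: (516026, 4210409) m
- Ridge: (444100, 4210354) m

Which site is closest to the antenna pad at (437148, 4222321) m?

Ridge

Squared distances to each site:
Knoll: 513760754.000; Bench: 2885701261.000; Terrace: 325040321.000; Ford: 1848355034.000; Spur: 6363634628.000; Ridge: 191539393.000.
Minimum at Ridge.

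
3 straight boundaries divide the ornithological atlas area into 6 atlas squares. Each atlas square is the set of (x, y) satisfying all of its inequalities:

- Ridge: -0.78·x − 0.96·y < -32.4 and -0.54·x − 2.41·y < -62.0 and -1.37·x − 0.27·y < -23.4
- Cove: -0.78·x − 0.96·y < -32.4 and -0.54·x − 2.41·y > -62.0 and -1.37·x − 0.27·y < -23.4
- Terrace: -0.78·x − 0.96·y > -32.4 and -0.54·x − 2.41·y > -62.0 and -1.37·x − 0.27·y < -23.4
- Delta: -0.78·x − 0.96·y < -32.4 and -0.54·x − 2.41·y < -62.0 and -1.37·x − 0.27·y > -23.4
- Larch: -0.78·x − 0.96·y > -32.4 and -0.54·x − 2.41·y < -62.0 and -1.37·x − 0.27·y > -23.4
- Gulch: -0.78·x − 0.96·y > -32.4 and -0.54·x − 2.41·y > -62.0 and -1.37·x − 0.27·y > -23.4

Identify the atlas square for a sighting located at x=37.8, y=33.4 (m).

Ridge

-0.78·37.8 − 0.96·33.4 = -61.548, which is < -32.4
-0.54·37.8 − 2.41·33.4 = -100.906, which is < -62.0
-1.37·37.8 − 0.27·33.4 = -60.804, which is < -23.4
This sign pattern matches Ridge.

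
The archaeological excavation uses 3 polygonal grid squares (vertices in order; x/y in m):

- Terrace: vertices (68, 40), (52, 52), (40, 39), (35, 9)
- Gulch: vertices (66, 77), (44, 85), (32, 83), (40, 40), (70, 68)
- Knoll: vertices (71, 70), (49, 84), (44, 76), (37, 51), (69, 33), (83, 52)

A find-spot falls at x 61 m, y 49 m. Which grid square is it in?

Knoll

Cast a ray rightward from (61, 49). For each polygon, the edges (by vertex number in listed order) whose endpoints lie on opposite sides of y = 49, where each meets that height, and whether that is right or left of the point:
Terrace: 1–2 at x≈56.0 (left), 2–3 at x≈49.2 (left) → 0 crossings.
Gulch: 3–4 at x≈38.3 (left), 4–5 at x≈49.6 (left) → 0 crossings.
Knoll: 4–5 at x≈40.6 (left), 5–6 at x≈80.8 (right) → 1 crossing.
Only Knoll has an odd count, so the point is inside Knoll.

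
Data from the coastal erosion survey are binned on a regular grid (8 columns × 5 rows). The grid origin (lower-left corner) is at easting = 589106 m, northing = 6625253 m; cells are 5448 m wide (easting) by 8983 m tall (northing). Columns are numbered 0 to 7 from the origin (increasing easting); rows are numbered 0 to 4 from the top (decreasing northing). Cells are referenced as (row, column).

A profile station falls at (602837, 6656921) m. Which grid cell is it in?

(1, 2)

Column index: ⌊(602837 − 589106) / 5448⌋ = ⌊2.520⌋ = 2
Row offset from origin: ⌊(6656921 − 6625253) / 8983⌋ = ⌊3.525⌋ = 3 → row 1 (counted from top)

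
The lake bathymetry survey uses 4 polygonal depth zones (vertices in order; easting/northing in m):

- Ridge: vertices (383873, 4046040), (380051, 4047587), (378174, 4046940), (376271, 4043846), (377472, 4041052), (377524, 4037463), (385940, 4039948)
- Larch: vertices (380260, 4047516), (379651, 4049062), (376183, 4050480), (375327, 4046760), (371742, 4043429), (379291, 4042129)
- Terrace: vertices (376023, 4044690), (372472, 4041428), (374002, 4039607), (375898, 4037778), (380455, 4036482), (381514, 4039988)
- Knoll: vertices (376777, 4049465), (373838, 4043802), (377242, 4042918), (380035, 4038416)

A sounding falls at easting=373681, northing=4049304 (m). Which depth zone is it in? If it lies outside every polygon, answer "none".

none

Cast a ray rightward from (373681, 4049304). For each polygon, the edges (by vertex number in listed order) whose endpoints lie on opposite sides of northing = 4049304, where each meets that height, and whether that is right or left of the point:
Ridge: no edge straddles that height → 0 crossings.
Larch: 2–3 at easting≈379059.1 (right), 3–4 at easting≈375912.4 (right) → 2 crossings.
Terrace: no edge straddles that height → 0 crossings.
Knoll: 1–2 at easting≈376693.4 (right), 4–1 at easting≈376824.5 (right) → 2 crossings.
All counts are even, so the point lies outside every listed polygon.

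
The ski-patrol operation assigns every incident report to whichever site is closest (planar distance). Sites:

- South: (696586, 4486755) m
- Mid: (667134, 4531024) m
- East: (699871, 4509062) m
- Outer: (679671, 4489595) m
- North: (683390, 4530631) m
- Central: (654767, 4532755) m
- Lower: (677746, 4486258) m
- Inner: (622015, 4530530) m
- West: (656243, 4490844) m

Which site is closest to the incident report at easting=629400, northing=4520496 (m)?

Inner

Squared distances to each site:
South: 5652413677.000; Mid: 1534693540.000; East: 5096898197.000; Outer: 3482045242.000; North: 3017638325.000; Central: 793767770.000; Lower: 3509576360.000; Inner: 155219381.000; West: 1599787753.000.
Minimum at Inner.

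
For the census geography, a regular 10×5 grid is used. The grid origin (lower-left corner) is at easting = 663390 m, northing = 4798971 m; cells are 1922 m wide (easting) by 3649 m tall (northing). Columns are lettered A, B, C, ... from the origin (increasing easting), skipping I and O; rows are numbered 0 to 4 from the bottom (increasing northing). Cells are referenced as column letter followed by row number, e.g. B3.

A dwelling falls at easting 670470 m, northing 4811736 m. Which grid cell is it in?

Column index: ⌊(670470 − 663390) / 1922⌋ = ⌊3.684⌋ = 3 → column D
Row offset from origin: ⌊(4811736 − 4798971) / 3649⌋ = ⌊3.498⌋ = 3 → row 3

D3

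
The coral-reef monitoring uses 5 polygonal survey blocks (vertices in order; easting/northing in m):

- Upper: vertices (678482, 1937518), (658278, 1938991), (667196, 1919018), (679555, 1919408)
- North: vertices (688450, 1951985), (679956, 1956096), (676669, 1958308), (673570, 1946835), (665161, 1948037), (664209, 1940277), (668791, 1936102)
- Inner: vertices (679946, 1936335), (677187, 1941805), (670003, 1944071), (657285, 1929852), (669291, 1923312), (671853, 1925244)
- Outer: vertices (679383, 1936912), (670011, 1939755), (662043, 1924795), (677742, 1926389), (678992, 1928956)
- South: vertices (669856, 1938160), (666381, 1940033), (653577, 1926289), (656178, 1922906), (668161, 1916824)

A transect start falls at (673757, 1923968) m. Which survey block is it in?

Cast a ray rightward from (673757, 1923968). For each polygon, the edges (by vertex number in listed order) whose endpoints lie on opposite sides of northing = 1923968, where each meets that height, and whether that is right or left of the point:
Upper: 2–3 at easting≈664985.8 (left), 4–1 at easting≈679284.8 (right) → 1 crossing.
North: no edge straddles that height → 0 crossings.
Inner: 4–5 at easting≈668086.7 (left), 5–6 at easting≈670160.9 (left) → 0 crossings.
Outer: no edge straddles that height → 0 crossings.
South: 3–4 at easting≈655361.5 (left), 5–1 at easting≈668728.5 (left) → 0 crossings.
Only Upper has an odd count, so the point is inside Upper.

Upper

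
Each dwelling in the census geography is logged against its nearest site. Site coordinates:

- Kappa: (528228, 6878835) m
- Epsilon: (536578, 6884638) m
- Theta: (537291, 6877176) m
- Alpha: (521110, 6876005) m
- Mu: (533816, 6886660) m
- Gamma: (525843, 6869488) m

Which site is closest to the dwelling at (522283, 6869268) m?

Squared distances to each site:
Kappa: 126870514.000; Epsilon: 440583925.000; Theta: 287776528.000; Alpha: 46763098.000; Mu: 435491753.000; Gamma: 12722000.000.
Minimum at Gamma.

Gamma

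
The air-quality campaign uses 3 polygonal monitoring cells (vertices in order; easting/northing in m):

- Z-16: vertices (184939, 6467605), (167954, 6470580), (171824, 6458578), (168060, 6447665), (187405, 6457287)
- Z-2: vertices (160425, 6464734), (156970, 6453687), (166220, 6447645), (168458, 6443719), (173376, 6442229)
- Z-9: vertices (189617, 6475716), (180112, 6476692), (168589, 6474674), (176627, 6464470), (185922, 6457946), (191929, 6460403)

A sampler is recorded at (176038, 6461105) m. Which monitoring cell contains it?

Z-16

Cast a ray rightward from (176038, 6461105). For each polygon, the edges (by vertex number in listed order) whose endpoints lie on opposite sides of northing = 6461105, where each meets that height, and whether that is right or left of the point:
Z-16: 2–3 at easting≈171009.2 (left), 5–1 at easting≈186492.5 (right) → 1 crossing.
Z-2: 1–2 at easting≈159290.0 (left), 5–1 at easting≈162513.4 (left) → 0 crossings.
Z-9: 4–5 at easting≈181421.2 (right), 6–1 at easting≈191823.0 (right) → 2 crossings.
Only Z-16 has an odd count, so the point is inside Z-16.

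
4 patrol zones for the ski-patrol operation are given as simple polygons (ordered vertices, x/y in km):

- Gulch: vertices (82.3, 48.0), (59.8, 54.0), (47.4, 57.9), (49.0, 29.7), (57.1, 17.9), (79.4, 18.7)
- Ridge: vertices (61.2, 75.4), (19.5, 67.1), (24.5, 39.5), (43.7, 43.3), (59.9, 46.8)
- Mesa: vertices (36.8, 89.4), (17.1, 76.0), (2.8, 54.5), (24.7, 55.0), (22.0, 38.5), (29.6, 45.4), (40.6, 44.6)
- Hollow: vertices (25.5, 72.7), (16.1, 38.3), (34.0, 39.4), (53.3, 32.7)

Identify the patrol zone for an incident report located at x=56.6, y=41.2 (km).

Cast a ray rightward from (56.6, 41.2). For each polygon, the edges (by vertex number in listed order) whose endpoints lie on opposite sides of y = 41.2, where each meets that height, and whether that is right or left of the point:
Gulch: 3–4 at x≈48.35 (left), 6–1 at x≈81.63 (right) → 1 crossing.
Ridge: 2–3 at x≈24.19 (left), 3–4 at x≈33.09 (left) → 0 crossings.
Mesa: 4–5 at x≈22.44 (left), 5–6 at x≈24.97 (left) → 0 crossings.
Hollow: 1–2 at x≈16.89 (left), 4–1 at x≈47.39 (left) → 0 crossings.
Only Gulch has an odd count, so the point is inside Gulch.

Gulch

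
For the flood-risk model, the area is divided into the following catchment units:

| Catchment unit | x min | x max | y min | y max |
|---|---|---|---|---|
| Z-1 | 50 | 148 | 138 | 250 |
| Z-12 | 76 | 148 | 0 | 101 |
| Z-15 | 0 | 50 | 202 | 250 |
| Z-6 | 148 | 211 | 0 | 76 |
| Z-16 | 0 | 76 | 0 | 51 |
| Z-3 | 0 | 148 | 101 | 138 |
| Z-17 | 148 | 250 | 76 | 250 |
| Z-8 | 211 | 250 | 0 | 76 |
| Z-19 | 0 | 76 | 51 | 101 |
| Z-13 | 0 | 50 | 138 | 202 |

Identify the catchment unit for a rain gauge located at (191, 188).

The point has x = 191 and y = 188.
Only Z-17 satisfies 148 ≤ x ≤ 250 and 76 ≤ y ≤ 250.

Z-17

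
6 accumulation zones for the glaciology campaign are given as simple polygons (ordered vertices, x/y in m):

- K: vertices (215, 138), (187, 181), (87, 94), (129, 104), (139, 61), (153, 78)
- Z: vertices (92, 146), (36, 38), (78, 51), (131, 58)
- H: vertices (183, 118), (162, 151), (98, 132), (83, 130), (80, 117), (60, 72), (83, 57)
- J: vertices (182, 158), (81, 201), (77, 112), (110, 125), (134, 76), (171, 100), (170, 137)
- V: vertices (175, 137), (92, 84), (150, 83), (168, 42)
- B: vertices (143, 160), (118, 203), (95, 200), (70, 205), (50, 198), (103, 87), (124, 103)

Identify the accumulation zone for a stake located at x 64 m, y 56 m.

Cast a ray rightward from (64, 56). For each polygon, the edges (by vertex number in listed order) whose endpoints lie on opposite sides of y = 56, where each meets that height, and whether that is right or left of the point:
K: no edge straddles that height → 0 crossings.
Z: 1–2 at x≈45.3 (left), 3–4 at x≈115.9 (right) → 1 crossing.
H: no edge straddles that height → 0 crossings.
J: no edge straddles that height → 0 crossings.
V: 3–4 at x≈161.9 (right), 4–1 at x≈169.0 (right) → 2 crossings.
B: no edge straddles that height → 0 crossings.
Only Z has an odd count, so the point is inside Z.

Z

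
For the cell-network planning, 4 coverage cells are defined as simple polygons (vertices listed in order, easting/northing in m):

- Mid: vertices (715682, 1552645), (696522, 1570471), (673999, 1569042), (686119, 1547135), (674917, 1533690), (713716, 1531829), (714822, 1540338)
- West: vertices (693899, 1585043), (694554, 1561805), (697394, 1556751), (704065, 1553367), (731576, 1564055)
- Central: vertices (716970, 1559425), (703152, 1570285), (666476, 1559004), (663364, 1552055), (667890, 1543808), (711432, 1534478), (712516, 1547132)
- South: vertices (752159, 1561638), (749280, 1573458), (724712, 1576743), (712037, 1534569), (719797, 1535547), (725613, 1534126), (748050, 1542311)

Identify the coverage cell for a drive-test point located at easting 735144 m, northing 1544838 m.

Cast a ray rightward from (735144, 1544838). For each polygon, the edges (by vertex number in listed order) whose endpoints lie on opposite sides of northing = 1544838, where each meets that height, and whether that is right or left of the point:
Mid: 4–5 at easting≈684205.2 (left), 7–1 at easting≈715136.5 (left) → 0 crossings.
West: no edge straddles that height → 0 crossings.
Central: 4–5 at easting≈667324.7 (left), 6–7 at easting≈712319.5 (left) → 0 crossings.
South: 3–4 at easting≈715123.3 (left), 7–1 at easting≈748587.3 (right) → 1 crossing.
Only South has an odd count, so the point is inside South.

South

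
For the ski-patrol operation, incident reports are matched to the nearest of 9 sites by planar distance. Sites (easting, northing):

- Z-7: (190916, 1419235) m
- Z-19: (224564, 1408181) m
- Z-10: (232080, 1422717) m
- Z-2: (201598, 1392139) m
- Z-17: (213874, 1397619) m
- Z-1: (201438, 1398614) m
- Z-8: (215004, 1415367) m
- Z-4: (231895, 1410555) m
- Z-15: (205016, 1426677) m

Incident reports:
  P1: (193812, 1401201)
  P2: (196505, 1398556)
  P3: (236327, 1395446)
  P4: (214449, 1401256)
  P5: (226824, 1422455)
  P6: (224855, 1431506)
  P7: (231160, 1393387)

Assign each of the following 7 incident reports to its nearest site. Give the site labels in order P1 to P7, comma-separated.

Z-1, Z-1, Z-4, Z-17, Z-10, Z-10, Z-19

P1 → Z-1 (d²=64848445.00)
P2 → Z-1 (d²=24337853.00)
P3 → Z-4 (d²=247924505.00)
P4 → Z-17 (d²=13558394.00)
P5 → Z-10 (d²=27694180.00)
P6 → Z-10 (d²=129447146.00)
P7 → Z-19 (d²=262369652.00)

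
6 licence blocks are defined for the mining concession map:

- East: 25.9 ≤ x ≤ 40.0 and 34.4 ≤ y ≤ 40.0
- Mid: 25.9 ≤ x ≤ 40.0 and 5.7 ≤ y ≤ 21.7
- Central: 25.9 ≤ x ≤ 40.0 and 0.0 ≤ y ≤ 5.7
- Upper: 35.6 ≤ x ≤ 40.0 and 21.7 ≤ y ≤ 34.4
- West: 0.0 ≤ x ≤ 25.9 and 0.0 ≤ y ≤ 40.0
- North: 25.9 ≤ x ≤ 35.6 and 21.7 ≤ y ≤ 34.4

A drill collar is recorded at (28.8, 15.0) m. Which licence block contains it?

Mid

The point has x = 28.8 and y = 15.0.
Only Mid satisfies 25.9 ≤ x ≤ 40.0 and 5.7 ≤ y ≤ 21.7.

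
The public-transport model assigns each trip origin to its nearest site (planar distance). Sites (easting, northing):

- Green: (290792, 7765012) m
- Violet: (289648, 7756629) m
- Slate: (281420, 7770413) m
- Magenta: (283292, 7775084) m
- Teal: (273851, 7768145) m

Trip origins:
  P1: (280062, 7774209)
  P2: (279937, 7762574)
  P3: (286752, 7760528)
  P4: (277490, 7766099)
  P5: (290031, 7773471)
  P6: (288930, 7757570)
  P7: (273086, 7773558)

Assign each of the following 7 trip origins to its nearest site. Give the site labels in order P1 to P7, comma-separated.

P1 → Magenta (d²=11198525.00)
P2 → Slate (d²=63649210.00)
P3 → Violet (d²=23589017.00)
P4 → Teal (d²=17428437.00)
P5 → Magenta (d²=48015890.00)
P6 → Violet (d²=1401005.00)
P7 → Teal (d²=29885794.00)

Magenta, Slate, Violet, Teal, Magenta, Violet, Teal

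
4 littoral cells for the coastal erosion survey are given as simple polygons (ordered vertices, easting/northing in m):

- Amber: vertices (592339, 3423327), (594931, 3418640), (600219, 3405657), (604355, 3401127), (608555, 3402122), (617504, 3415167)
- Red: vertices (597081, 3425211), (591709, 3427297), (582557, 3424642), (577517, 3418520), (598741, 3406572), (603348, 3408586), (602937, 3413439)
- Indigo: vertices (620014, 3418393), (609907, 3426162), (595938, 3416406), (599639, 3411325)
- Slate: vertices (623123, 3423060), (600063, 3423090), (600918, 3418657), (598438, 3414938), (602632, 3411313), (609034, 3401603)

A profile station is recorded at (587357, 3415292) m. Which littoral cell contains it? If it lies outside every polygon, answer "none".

Red

Cast a ray rightward from (587357, 3415292). For each polygon, the edges (by vertex number in listed order) whose endpoints lie on opposite sides of northing = 3415292, where each meets that height, and whether that is right or left of the point:
Amber: 2–3 at easting≈596294.6 (right), 6–1 at easting≈617118.5 (right) → 2 crossings.
Red: 4–5 at easting≈583251.1 (left), 7–1 at easting≈602015.2 (right) → 1 crossing.
Indigo: 3–4 at easting≈596749.4 (right), 4–1 at easting≈611074.7 (right) → 2 crossings.
Slate: 3–4 at easting≈598674.1 (right), 6–1 at easting≈618022.4 (right) → 2 crossings.
Only Red has an odd count, so the point is inside Red.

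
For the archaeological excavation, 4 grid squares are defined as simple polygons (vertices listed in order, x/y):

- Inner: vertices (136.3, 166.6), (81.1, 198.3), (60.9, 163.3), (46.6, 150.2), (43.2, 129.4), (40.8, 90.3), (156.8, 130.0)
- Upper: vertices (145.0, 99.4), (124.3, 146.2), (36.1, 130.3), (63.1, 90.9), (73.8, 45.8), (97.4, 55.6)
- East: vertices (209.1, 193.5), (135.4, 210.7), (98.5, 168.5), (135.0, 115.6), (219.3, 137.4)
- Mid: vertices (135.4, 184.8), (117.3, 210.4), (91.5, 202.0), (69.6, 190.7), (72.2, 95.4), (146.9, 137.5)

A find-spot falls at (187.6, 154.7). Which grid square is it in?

Cast a ray rightward from (187.6, 154.7). For each polygon, the edges (by vertex number in listed order) whose endpoints lie on opposite sides of y = 154.7, where each meets that height, and whether that is right or left of the point:
Inner: 3–4 at x≈51.51 (left), 7–1 at x≈142.97 (left) → 0 crossings.
Upper: no edge straddles that height → 0 crossings.
East: 3–4 at x≈108.02 (left), 5–1 at x≈216.15 (right) → 1 crossing.
Mid: 4–5 at x≈70.58 (left), 6–1 at x≈142.72 (left) → 0 crossings.
Only East has an odd count, so the point is inside East.

East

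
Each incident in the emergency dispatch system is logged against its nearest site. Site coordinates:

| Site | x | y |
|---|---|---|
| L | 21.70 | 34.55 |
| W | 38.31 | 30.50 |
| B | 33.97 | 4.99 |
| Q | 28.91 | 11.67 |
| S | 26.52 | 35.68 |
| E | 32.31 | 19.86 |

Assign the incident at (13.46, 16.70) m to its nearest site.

Squared distances to each site:
L: 386.520; W: 807.963; B: 557.784; Q: 264.003; S: 530.804; E: 365.308.
Minimum at Q.

Q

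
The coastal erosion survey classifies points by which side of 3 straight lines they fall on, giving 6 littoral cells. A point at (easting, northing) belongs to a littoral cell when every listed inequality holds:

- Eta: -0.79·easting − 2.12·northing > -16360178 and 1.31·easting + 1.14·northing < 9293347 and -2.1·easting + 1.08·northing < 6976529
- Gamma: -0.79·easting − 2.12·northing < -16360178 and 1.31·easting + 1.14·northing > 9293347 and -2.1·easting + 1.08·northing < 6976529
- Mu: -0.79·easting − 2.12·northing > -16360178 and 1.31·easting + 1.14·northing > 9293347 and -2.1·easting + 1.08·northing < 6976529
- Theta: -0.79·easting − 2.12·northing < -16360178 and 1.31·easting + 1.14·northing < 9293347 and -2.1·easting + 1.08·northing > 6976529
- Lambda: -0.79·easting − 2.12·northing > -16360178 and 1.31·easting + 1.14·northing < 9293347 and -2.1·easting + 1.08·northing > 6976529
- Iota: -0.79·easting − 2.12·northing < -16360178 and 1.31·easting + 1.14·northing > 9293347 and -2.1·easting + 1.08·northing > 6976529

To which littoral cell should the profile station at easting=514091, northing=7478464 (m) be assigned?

-0.79·514091 − 2.12·7478464 = -16260475.570, which is > -16360178
1.31·514091 + 1.14·7478464 = 9198908.170, which is < 9293347
-2.1·514091 + 1.08·7478464 = 6997150.020, which is > 6976529
This sign pattern matches Lambda.

Lambda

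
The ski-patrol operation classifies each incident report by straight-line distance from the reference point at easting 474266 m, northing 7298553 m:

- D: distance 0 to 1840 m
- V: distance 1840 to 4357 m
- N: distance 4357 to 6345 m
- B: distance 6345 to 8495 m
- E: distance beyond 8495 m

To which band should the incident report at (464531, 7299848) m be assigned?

Distance = √((464531−474266)² + (7299848−7298553)²) = √(94770225.000 + 1677025.000) = 9820.756 m.
8495 ≤ 9820.756 < ∞ → E.

E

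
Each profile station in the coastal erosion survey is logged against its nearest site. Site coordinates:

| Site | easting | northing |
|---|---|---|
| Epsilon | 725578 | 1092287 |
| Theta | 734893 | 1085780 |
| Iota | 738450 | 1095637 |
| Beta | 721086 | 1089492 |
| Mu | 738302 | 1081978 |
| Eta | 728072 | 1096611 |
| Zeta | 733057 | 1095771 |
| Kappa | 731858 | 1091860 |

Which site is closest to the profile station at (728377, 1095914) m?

Eta

Squared distances to each site:
Epsilon: 20989530.000; Theta: 145156212.000; Iota: 101542058.000; Beta: 94400765.000; Mu: 292717721.000; Eta: 578834.000; Zeta: 21922849.000; Kappa: 28552277.000.
Minimum at Eta.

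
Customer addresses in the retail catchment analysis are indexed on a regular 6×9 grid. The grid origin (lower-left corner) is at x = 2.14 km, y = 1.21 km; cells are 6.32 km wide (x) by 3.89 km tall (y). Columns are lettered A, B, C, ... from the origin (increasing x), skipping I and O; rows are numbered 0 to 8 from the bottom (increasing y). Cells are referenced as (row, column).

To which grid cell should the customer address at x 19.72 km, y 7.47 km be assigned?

Column index: ⌊(19.72 − 2.14) / 6.32⌋ = ⌊2.782⌋ = 2 → column C
Row offset from origin: ⌊(7.47 − 1.21) / 3.89⌋ = ⌊1.609⌋ = 1 → row 1

(1, C)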